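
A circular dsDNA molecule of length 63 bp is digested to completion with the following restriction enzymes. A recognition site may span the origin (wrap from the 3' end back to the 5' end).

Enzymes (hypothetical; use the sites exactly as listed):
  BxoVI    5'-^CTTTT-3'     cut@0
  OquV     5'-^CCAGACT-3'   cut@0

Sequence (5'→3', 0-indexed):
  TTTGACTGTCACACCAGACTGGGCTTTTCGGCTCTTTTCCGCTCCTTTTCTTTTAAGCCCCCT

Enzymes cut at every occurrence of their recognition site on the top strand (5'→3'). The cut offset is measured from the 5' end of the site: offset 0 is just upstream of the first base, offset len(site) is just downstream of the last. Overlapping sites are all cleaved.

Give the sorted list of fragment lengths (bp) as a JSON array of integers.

[5,10,10,11,12,15]

Per-enzyme occurrences:
  BxoVI (CTTTT, off=0): starts [23, 33, 44, 49, 61] → cuts [23, 33, 44, 49, 61]
  OquV (CCAGACT, off=0): starts [13] → cuts [13]

All cut coordinates (distinct, sorted): [13, 23, 33, 44, 49, 61]

Fragments:
  13→23: 10 bp
  23→33: 10 bp
  33→44: 11 bp
  44→49: 5 bp
  49→61: 12 bp
  61→13 (wrap): 63-61+13 = 15 bp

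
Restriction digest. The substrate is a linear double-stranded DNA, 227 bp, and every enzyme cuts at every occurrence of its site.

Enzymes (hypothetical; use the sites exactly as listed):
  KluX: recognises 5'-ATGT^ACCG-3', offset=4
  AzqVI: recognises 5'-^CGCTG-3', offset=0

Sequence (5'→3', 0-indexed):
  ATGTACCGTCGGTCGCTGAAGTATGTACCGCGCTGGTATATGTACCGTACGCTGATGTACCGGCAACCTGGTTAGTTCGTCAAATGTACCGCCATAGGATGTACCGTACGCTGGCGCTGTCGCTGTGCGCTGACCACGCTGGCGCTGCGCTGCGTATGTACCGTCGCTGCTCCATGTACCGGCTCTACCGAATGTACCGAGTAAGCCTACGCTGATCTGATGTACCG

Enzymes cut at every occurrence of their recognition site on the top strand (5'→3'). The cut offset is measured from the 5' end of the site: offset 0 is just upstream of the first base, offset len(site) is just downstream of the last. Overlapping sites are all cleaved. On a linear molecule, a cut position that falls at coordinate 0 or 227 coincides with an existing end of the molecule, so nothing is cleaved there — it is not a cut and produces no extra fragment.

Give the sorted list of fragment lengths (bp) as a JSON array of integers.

[4,4,4,5,5,6,6,6,6,6,7,9,9,9,12,13,13,13,14,14,15,18,29]

Site scan:
  KluX ATGTACCG/4: at [0, 22, 39, 54, 83, 98, 155, 173, 191, 219] ⇒ [4, 26, 43, 58, 87, 102, 159, 177, 195, 223]
  AzqVI CGCTG/0: at [13, 30, 49, 108, 114, 120, 127, 136, 142, 147, 164, 209] ⇒ [13, 30, 49, 108, 114, 120, 127, 136, 142, 147, 164, 209]

Pooled cuts: [4, 13, 26, 30, 43, 49, 58, 87, 102, 108, 114, 120, 127, 136, 142, 147, 159, 164, 177, 195, 209, 223]

Fragment lengths:
  [0,4): 4 bp
  [4,13): 9 bp
  [13,26): 13 bp
  [26,30): 4 bp
  [30,43): 13 bp
  [43,49): 6 bp
  [49,58): 9 bp
  [58,87): 29 bp
  [87,102): 15 bp
  [102,108): 6 bp
  [108,114): 6 bp
  [114,120): 6 bp
  [120,127): 7 bp
  [127,136): 9 bp
  [136,142): 6 bp
  [142,147): 5 bp
  [147,159): 12 bp
  [159,164): 5 bp
  [164,177): 13 bp
  [177,195): 18 bp
  [195,209): 14 bp
  [209,223): 14 bp
  [223,227): 4 bp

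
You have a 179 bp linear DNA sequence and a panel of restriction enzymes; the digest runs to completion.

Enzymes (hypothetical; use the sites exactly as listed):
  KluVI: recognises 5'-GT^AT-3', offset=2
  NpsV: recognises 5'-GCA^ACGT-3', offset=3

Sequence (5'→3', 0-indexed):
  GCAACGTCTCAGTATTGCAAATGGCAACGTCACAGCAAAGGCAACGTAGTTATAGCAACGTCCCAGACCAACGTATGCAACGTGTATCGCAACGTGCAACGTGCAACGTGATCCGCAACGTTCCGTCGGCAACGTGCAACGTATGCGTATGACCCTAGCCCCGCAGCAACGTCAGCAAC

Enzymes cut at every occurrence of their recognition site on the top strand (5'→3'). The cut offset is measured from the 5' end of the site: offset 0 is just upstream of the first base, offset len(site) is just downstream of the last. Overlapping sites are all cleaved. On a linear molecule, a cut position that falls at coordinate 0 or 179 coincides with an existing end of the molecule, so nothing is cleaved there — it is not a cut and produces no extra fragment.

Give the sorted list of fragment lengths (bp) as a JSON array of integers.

[3,4,5,6,6,6,7,7,7,10,11,12,13,14,14,17,17,20]

Site scan:
  KluVI (GTAT, off=2): starts [11, 72, 83, 140, 146] → cuts [13, 74, 85, 142, 148]
  NpsV (GCAACGT, off=3): starts [0, 23, 40, 54, 76, 88, 95, 102, 114, 128, 135, 165] → cuts [3, 26, 43, 57, 79, 91, 98, 105, 117, 131, 138, 168]

All cut coordinates (distinct, sorted): [3, 13, 26, 43, 57, 74, 79, 85, 91, 98, 105, 117, 131, 138, 142, 148, 168]

Fragments:
  [0,3): 3 bp
  [3,13): 10 bp
  [13,26): 13 bp
  [26,43): 17 bp
  [43,57): 14 bp
  [57,74): 17 bp
  [74,79): 5 bp
  [79,85): 6 bp
  [85,91): 6 bp
  [91,98): 7 bp
  [98,105): 7 bp
  [105,117): 12 bp
  [117,131): 14 bp
  [131,138): 7 bp
  [138,142): 4 bp
  [142,148): 6 bp
  [148,168): 20 bp
  [168,179): 11 bp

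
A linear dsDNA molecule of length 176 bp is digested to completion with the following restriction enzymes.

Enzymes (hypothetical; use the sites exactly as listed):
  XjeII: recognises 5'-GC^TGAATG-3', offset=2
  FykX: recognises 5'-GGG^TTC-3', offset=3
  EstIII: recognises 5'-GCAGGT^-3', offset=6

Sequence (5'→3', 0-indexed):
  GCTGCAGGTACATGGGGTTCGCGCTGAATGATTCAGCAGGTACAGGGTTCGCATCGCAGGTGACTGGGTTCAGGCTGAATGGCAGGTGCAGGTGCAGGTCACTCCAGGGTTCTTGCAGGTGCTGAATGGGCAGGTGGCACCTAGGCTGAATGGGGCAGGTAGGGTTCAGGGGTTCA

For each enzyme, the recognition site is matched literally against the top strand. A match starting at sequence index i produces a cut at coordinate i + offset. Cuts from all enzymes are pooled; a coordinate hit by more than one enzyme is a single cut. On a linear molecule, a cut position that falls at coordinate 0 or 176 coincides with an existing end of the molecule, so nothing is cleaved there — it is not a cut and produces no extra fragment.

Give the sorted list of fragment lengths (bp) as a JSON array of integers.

Site scan:
  XjeII (GCTGAATG, off=2): starts [22, 73, 120, 144] → cuts [24, 75, 122, 146]
  FykX (GGGTTC, off=3): starts [14, 44, 65, 106, 161, 169] → cuts [17, 47, 68, 109, 164, 172]
  EstIII (GCAGGT, off=6): starts [3, 35, 55, 81, 87, 93, 114, 129, 154] → cuts [9, 41, 61, 87, 93, 99, 120, 135, 160]

Pooled cuts: [9, 17, 24, 41, 47, 61, 68, 75, 87, 93, 99, 109, 120, 122, 135, 146, 160, 164, 172]

Fragments:
  [0,9): 9 bp
  [9,17): 8 bp
  [17,24): 7 bp
  [24,41): 17 bp
  [41,47): 6 bp
  [47,61): 14 bp
  [61,68): 7 bp
  [68,75): 7 bp
  [75,87): 12 bp
  [87,93): 6 bp
  [93,99): 6 bp
  [99,109): 10 bp
  [109,120): 11 bp
  [120,122): 2 bp
  [122,135): 13 bp
  [135,146): 11 bp
  [146,160): 14 bp
  [160,164): 4 bp
  [164,172): 8 bp
  [172,176): 4 bp

[2,4,4,6,6,6,7,7,7,8,8,9,10,11,11,12,13,14,14,17]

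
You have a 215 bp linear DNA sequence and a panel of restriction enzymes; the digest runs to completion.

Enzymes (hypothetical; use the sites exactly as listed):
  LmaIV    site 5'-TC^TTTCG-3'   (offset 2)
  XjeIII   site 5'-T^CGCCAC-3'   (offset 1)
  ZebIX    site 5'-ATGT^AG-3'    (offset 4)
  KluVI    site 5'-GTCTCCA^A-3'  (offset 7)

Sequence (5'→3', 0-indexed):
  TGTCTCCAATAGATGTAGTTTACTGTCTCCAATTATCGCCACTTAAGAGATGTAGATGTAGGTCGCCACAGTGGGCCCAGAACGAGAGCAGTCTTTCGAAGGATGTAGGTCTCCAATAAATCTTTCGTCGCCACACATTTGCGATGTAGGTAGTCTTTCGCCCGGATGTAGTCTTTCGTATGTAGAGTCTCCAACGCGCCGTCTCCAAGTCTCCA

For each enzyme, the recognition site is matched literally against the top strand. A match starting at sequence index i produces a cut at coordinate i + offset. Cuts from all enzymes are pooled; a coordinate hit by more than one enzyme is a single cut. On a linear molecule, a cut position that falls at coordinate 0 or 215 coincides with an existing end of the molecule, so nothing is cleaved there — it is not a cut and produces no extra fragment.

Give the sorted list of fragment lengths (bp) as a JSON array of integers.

[4,4,5,6,6,7,8,8,8,8,9,10,10,13,14,14,15,17,19,30]

Scan for sites:
  LmaIV (TCTTTCG, off=2): starts [91, 120, 153, 171] → cuts [93, 122, 155, 173]
  XjeIII (TCGCCAC, off=1): starts [35, 62, 127] → cuts [36, 63, 128]
  ZebIX (ATGTAG, off=4): starts [12, 49, 55, 102, 143, 165, 179] → cuts [16, 53, 59, 106, 147, 169, 183]
  KluVI (GTCTCCAA, off=7): starts [1, 24, 108, 186, 200] → cuts [8, 31, 115, 193, 207]

All cut coordinates (distinct, sorted): [8, 16, 31, 36, 53, 59, 63, 93, 106, 115, 122, 128, 147, 155, 169, 173, 183, 193, 207]

Fragments:
  [0,8): 8 bp
  [8,16): 8 bp
  [16,31): 15 bp
  [31,36): 5 bp
  [36,53): 17 bp
  [53,59): 6 bp
  [59,63): 4 bp
  [63,93): 30 bp
  [93,106): 13 bp
  [106,115): 9 bp
  [115,122): 7 bp
  [122,128): 6 bp
  [128,147): 19 bp
  [147,155): 8 bp
  [155,169): 14 bp
  [169,173): 4 bp
  [173,183): 10 bp
  [183,193): 10 bp
  [193,207): 14 bp
  [207,215): 8 bp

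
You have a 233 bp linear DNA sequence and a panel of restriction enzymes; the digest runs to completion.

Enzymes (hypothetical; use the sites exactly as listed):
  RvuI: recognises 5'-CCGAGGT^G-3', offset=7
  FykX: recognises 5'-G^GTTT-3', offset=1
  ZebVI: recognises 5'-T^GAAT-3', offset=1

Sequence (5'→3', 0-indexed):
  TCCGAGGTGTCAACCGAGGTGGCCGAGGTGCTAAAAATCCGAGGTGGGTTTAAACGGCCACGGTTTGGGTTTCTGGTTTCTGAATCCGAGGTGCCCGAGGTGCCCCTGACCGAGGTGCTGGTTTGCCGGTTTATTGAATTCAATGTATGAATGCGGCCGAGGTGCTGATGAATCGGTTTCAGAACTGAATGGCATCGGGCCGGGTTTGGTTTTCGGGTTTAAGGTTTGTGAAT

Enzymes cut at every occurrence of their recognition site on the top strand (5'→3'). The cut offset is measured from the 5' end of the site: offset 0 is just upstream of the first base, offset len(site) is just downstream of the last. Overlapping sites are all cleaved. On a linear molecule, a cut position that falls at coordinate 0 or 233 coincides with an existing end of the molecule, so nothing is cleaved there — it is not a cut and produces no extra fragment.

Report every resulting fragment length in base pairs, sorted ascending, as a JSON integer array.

[2,4,4,5,6,6,6,6,6,7,7,7,8,8,8,9,9,11,11,12,13,15,15,15,16,17]

Scan for sites:
  RvuI CCGAGGTG/7: at [1, 13, 22, 38, 85, 94, 109, 156] ⇒ [8, 20, 29, 45, 92, 101, 116, 163]
  FykX GGTTT/1: at [46, 61, 67, 74, 119, 127, 174, 202, 207, 215, 222] ⇒ [47, 62, 68, 75, 120, 128, 175, 203, 208, 216, 223]
  ZebVI TGAAT/1: at [80, 134, 147, 168, 185, 228] ⇒ [81, 135, 148, 169, 186, 229]

Pooled cuts: [8, 20, 29, 45, 47, 62, 68, 75, 81, 92, 101, 116, 120, 128, 135, 148, 163, 169, 175, 186, 203, 208, 216, 223, 229]

Fragment lengths:
  [0,8): 8 bp
  [8,20): 12 bp
  [20,29): 9 bp
  [29,45): 16 bp
  [45,47): 2 bp
  [47,62): 15 bp
  [62,68): 6 bp
  [68,75): 7 bp
  [75,81): 6 bp
  [81,92): 11 bp
  [92,101): 9 bp
  [101,116): 15 bp
  [116,120): 4 bp
  [120,128): 8 bp
  [128,135): 7 bp
  [135,148): 13 bp
  [148,163): 15 bp
  [163,169): 6 bp
  [169,175): 6 bp
  [175,186): 11 bp
  [186,203): 17 bp
  [203,208): 5 bp
  [208,216): 8 bp
  [216,223): 7 bp
  [223,229): 6 bp
  [229,233): 4 bp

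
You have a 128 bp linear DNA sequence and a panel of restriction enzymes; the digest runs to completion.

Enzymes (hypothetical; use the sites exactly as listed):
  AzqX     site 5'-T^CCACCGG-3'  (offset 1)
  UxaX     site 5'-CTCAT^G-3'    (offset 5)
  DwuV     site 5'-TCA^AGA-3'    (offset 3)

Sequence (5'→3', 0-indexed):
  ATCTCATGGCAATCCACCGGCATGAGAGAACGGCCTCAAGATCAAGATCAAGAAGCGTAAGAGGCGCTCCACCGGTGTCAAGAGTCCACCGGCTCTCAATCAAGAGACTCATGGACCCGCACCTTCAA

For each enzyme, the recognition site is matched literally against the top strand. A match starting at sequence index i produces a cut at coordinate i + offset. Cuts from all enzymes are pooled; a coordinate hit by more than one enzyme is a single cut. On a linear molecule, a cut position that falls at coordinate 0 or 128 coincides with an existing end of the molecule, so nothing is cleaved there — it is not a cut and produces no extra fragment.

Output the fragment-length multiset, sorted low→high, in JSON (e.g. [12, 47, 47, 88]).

Scan for sites:
  AzqX (TCCACCGG, off=1): starts [12, 67, 84] → cuts [13, 68, 85]
  UxaX (CTCATG, off=5): starts [2, 107] → cuts [7, 112]
  DwuV (TCAAGA, off=3): starts [35, 41, 47, 77, 99] → cuts [38, 44, 50, 80, 102]

Pooled cuts: [7, 13, 38, 44, 50, 68, 80, 85, 102, 112]

Fragments:
  [0,7): 7 bp
  [7,13): 6 bp
  [13,38): 25 bp
  [38,44): 6 bp
  [44,50): 6 bp
  [50,68): 18 bp
  [68,80): 12 bp
  [80,85): 5 bp
  [85,102): 17 bp
  [102,112): 10 bp
  [112,128): 16 bp

[5,6,6,6,7,10,12,16,17,18,25]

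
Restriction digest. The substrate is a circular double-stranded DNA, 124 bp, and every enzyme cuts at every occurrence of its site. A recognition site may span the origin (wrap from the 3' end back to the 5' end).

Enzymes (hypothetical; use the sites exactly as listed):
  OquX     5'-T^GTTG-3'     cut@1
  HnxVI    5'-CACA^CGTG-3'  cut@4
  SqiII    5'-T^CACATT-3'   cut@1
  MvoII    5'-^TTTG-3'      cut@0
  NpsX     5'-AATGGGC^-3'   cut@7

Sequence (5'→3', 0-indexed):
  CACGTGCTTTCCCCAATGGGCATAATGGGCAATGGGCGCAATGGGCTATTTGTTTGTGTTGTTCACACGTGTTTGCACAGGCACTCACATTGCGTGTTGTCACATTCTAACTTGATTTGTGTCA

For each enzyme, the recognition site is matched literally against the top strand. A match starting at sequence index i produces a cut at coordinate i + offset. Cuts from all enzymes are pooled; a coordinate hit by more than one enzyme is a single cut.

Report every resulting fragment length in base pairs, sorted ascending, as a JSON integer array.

Per-enzyme occurrences:
  OquX TGTTG/1: at [56, 94] ⇒ [57, 95]
  HnxVI CACACGTG/4: at [63, 122] ⇒ [2, 67]
  SqiII TCACATT/1: at [84, 99] ⇒ [85, 100]
  MvoII TTTG/0: at [48, 52, 71, 115] ⇒ [48, 52, 71, 115]
  NpsX AATGGGC/7: at [14, 23, 30, 39] ⇒ [21, 30, 37, 46]

Pooled cuts: [2, 21, 30, 37, 46, 48, 52, 57, 67, 71, 85, 95, 100, 115]

Fragments:
  2→21: 19 bp
  21→30: 9 bp
  30→37: 7 bp
  37→46: 9 bp
  46→48: 2 bp
  48→52: 4 bp
  52→57: 5 bp
  57→67: 10 bp
  67→71: 4 bp
  71→85: 14 bp
  85→95: 10 bp
  95→100: 5 bp
  100→115: 15 bp
  115→2 (wrap): 124-115+2 = 11 bp

[2,4,4,5,5,7,9,9,10,10,11,14,15,19]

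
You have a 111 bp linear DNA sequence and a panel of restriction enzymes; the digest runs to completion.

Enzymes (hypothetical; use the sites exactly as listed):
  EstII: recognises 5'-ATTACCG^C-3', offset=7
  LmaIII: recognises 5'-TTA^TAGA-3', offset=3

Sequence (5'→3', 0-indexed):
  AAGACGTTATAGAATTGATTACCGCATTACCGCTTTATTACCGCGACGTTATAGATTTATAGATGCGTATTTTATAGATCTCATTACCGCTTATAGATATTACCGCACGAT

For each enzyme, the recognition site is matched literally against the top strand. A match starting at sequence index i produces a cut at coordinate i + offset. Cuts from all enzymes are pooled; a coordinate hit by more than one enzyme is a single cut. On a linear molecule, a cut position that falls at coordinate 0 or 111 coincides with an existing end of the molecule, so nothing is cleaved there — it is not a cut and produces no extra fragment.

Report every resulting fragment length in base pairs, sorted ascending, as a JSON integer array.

Site scan:
  EstII ATTACCGC/7: at [17, 25, 36, 82, 98] ⇒ [24, 32, 43, 89, 105]
  LmaIII TTATAGA/3: at [6, 48, 56, 71, 90] ⇒ [9, 51, 59, 74, 93]

All cut coordinates (distinct, sorted): [9, 24, 32, 43, 51, 59, 74, 89, 93, 105]

Fragments:
  [0,9): 9 bp
  [9,24): 15 bp
  [24,32): 8 bp
  [32,43): 11 bp
  [43,51): 8 bp
  [51,59): 8 bp
  [59,74): 15 bp
  [74,89): 15 bp
  [89,93): 4 bp
  [93,105): 12 bp
  [105,111): 6 bp

[4,6,8,8,8,9,11,12,15,15,15]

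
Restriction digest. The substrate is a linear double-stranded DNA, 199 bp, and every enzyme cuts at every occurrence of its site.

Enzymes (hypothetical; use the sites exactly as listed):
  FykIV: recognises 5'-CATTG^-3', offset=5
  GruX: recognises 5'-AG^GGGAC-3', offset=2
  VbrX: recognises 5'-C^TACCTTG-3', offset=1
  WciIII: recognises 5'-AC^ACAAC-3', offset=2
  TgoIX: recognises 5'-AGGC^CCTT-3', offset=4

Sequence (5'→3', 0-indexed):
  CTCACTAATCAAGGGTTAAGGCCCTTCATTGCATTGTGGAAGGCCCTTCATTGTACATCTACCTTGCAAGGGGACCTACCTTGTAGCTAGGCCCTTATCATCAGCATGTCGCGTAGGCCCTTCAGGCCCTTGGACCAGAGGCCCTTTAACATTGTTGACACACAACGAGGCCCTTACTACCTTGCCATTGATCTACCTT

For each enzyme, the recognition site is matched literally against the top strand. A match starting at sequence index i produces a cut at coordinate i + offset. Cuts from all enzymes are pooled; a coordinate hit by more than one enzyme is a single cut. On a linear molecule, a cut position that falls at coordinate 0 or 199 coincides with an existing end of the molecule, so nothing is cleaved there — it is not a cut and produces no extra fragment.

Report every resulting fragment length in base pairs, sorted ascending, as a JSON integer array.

Per-enzyme occurrences:
  FykIV CATTG/5: at [26, 31, 48, 149, 185] ⇒ [31, 36, 53, 154, 190]
  GruX AGGGGAC/2: at [68] ⇒ [70]
  VbrX CTACCTTG/1: at [58, 75, 176] ⇒ [59, 76, 177]
  WciIII ACACAAC/2: at [159] ⇒ [161]
  TgoIX AGGCCCTT/4: at [18, 40, 88, 114, 123, 138, 167] ⇒ [22, 44, 92, 118, 127, 142, 171]

All cut coordinates (distinct, sorted): [22, 31, 36, 44, 53, 59, 70, 76, 92, 118, 127, 142, 154, 161, 171, 177, 190]

Fragments:
  [0,22): 22 bp
  [22,31): 9 bp
  [31,36): 5 bp
  [36,44): 8 bp
  [44,53): 9 bp
  [53,59): 6 bp
  [59,70): 11 bp
  [70,76): 6 bp
  [76,92): 16 bp
  [92,118): 26 bp
  [118,127): 9 bp
  [127,142): 15 bp
  [142,154): 12 bp
  [154,161): 7 bp
  [161,171): 10 bp
  [171,177): 6 bp
  [177,190): 13 bp
  [190,199): 9 bp

[5,6,6,6,7,8,9,9,9,9,10,11,12,13,15,16,22,26]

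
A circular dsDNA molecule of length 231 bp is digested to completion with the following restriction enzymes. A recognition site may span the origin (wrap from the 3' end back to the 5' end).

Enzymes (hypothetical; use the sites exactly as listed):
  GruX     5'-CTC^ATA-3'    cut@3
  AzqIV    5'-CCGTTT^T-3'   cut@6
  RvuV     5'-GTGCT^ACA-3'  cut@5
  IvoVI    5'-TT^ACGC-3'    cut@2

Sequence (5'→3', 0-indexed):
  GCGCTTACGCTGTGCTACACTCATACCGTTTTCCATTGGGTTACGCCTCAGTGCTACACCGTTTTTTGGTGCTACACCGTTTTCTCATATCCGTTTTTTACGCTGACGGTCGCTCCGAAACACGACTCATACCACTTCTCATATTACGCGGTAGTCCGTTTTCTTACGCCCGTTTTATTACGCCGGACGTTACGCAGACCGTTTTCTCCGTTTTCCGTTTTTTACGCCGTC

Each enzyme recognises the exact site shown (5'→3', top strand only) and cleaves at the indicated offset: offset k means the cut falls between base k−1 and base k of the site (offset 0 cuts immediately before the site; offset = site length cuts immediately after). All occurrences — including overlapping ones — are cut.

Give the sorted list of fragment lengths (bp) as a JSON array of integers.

[3,3,4,4,4,5,6,7,9,9,9,9,9,10,10,10,11,12,12,13,13,14,16,29]

Per-enzyme occurrences:
  GruX CTCATA/3: at [19, 83, 125, 137] ⇒ [22, 86, 128, 140]
  AzqIV CCGTTTT/6: at [25, 58, 76, 90, 155, 169, 198, 207, 214] ⇒ [31, 64, 82, 96, 161, 175, 204, 213, 220]
  RvuV GTGCTACA/5: at [11, 50, 68] ⇒ [16, 55, 73]
  IvoVI TTACGC/2: at [4, 40, 97, 143, 163, 177, 189, 221] ⇒ [6, 42, 99, 145, 165, 179, 191, 223]

Pooled cuts: [6, 16, 22, 31, 42, 55, 64, 73, 82, 86, 96, 99, 128, 140, 145, 161, 165, 175, 179, 191, 204, 213, 220, 223]

Fragments:
  6→16: 10 bp
  16→22: 6 bp
  22→31: 9 bp
  31→42: 11 bp
  42→55: 13 bp
  55→64: 9 bp
  64→73: 9 bp
  73→82: 9 bp
  82→86: 4 bp
  86→96: 10 bp
  96→99: 3 bp
  99→128: 29 bp
  128→140: 12 bp
  140→145: 5 bp
  145→161: 16 bp
  161→165: 4 bp
  165→175: 10 bp
  175→179: 4 bp
  179→191: 12 bp
  191→204: 13 bp
  204→213: 9 bp
  213→220: 7 bp
  220→223: 3 bp
  223→6 (wrap): 231-223+6 = 14 bp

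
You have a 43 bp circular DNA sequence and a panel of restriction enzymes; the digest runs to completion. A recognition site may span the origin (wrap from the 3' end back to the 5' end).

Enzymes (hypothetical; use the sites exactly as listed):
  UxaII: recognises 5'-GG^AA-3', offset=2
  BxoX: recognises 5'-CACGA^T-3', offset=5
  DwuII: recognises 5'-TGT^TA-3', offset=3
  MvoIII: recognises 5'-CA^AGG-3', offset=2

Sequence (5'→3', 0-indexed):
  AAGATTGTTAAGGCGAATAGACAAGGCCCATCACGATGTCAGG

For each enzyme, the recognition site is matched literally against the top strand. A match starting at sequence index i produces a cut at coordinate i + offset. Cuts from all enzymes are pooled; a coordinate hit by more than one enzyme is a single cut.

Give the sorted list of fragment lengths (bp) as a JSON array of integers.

[7,8,13,15]

Site scan:
  UxaII (GGAA, off=2): starts [41] → cuts [0]
  BxoX (CACGAT, off=5): starts [31] → cuts [36]
  DwuII (TGTTA, off=3): starts [5] → cuts [8]
  MvoIII (CAAGG, off=2): starts [21] → cuts [23]

All cut coordinates (distinct, sorted): [0, 8, 23, 36]

Fragments:
  0→8: 8 bp
  8→23: 15 bp
  23→36: 13 bp
  36→0 (wrap): 43-36+0 = 7 bp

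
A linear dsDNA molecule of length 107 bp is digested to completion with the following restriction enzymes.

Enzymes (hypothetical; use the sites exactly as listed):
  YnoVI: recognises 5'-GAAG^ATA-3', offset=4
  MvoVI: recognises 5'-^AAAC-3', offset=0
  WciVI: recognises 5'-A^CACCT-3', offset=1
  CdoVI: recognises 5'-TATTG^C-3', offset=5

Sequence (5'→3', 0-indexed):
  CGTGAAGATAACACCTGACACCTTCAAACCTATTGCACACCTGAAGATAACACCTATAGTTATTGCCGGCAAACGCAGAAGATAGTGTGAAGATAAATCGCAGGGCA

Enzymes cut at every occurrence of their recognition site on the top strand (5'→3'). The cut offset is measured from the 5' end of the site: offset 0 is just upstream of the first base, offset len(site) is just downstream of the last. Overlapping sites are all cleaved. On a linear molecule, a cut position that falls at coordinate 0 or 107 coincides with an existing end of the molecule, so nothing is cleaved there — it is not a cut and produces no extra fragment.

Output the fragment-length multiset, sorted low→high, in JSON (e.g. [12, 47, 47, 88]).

[2,4,4,5,7,7,7,9,10,11,11,15,15]

Site scan:
  YnoVI GAAGATA/4: at [3, 42, 77, 88] ⇒ [7, 46, 81, 92]
  MvoVI AAAC/0: at [25, 70] ⇒ [25, 70]
  WciVI ACACCT/1: at [10, 17, 36, 49] ⇒ [11, 18, 37, 50]
  CdoVI TATTGC/5: at [30, 60] ⇒ [35, 65]

Pooled cuts: [7, 11, 18, 25, 35, 37, 46, 50, 65, 70, 81, 92]

Fragment lengths:
  [0,7): 7 bp
  [7,11): 4 bp
  [11,18): 7 bp
  [18,25): 7 bp
  [25,35): 10 bp
  [35,37): 2 bp
  [37,46): 9 bp
  [46,50): 4 bp
  [50,65): 15 bp
  [65,70): 5 bp
  [70,81): 11 bp
  [81,92): 11 bp
  [92,107): 15 bp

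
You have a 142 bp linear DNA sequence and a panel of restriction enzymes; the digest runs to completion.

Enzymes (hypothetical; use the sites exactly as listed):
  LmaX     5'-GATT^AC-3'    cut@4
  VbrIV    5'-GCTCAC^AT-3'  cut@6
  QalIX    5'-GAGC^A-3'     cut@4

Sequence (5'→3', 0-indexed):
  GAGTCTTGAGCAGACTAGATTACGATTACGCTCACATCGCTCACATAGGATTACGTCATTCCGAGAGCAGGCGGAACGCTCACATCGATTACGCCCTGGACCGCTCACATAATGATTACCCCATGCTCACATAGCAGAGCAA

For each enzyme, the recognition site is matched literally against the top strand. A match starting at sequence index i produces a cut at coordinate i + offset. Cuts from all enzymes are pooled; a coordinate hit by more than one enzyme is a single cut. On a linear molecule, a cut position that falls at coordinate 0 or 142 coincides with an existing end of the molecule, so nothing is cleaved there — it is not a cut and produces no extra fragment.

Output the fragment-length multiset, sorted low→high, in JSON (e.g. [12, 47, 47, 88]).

Scan for sites:
  LmaX GATTAC/4: at [17, 23, 48, 86, 113] ⇒ [21, 27, 52, 90, 117]
  VbrIV GCTCACAT/6: at [29, 38, 77, 102, 124] ⇒ [35, 44, 83, 108, 130]
  QalIX GAGCA/4: at [7, 64, 136] ⇒ [11, 68, 140]

All cut coordinates (distinct, sorted): [11, 21, 27, 35, 44, 52, 68, 83, 90, 108, 117, 130, 140]

Fragment lengths:
  [0,11): 11 bp
  [11,21): 10 bp
  [21,27): 6 bp
  [27,35): 8 bp
  [35,44): 9 bp
  [44,52): 8 bp
  [52,68): 16 bp
  [68,83): 15 bp
  [83,90): 7 bp
  [90,108): 18 bp
  [108,117): 9 bp
  [117,130): 13 bp
  [130,140): 10 bp
  [140,142): 2 bp

[2,6,7,8,8,9,9,10,10,11,13,15,16,18]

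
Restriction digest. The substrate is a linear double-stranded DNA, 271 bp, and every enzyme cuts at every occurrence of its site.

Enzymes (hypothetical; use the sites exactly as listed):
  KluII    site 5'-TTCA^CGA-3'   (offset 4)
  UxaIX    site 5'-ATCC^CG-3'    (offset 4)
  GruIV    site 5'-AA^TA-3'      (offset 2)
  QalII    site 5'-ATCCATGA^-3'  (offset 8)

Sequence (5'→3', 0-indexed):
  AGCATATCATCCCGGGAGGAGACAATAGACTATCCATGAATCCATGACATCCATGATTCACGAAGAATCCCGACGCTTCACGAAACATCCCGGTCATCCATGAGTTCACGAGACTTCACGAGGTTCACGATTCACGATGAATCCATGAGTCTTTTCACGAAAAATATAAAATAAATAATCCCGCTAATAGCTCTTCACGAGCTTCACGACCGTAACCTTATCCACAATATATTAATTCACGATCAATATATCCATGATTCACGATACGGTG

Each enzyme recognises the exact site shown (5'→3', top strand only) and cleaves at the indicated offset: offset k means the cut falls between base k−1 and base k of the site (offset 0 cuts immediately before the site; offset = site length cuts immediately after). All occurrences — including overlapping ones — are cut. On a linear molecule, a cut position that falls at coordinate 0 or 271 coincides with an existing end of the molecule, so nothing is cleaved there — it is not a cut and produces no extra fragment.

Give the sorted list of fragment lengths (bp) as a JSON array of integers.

[4,4,4,5,6,6,7,7,7,7,8,9,9,9,9,10,10,10,10,10,10,11,12,12,13,13,14,14,21]

Per-enzyme occurrences:
  KluII TTCACGA/4: at [56, 76, 104, 114, 123, 130, 153, 193, 202, 235, 257] ⇒ [60, 80, 108, 118, 127, 134, 157, 197, 206, 239, 261]
  UxaIX ATCCCG/4: at [8, 66, 86, 177] ⇒ [12, 70, 90, 181]
  GruIV AATA/2: at [23, 162, 169, 173, 185, 225, 244] ⇒ [25, 164, 171, 175, 187, 227, 246]
  QalII ATCCATGA/8: at [31, 39, 48, 95, 140, 249] ⇒ [39, 47, 56, 103, 148, 257]

All cut coordinates (distinct, sorted): [12, 25, 39, 47, 56, 60, 70, 80, 90, 103, 108, 118, 127, 134, 148, 157, 164, 171, 175, 181, 187, 197, 206, 227, 239, 246, 257, 261]

Fragment lengths:
  [0,12): 12 bp
  [12,25): 13 bp
  [25,39): 14 bp
  [39,47): 8 bp
  [47,56): 9 bp
  [56,60): 4 bp
  [60,70): 10 bp
  [70,80): 10 bp
  [80,90): 10 bp
  [90,103): 13 bp
  [103,108): 5 bp
  [108,118): 10 bp
  [118,127): 9 bp
  [127,134): 7 bp
  [134,148): 14 bp
  [148,157): 9 bp
  [157,164): 7 bp
  [164,171): 7 bp
  [171,175): 4 bp
  [175,181): 6 bp
  [181,187): 6 bp
  [187,197): 10 bp
  [197,206): 9 bp
  [206,227): 21 bp
  [227,239): 12 bp
  [239,246): 7 bp
  [246,257): 11 bp
  [257,261): 4 bp
  [261,271): 10 bp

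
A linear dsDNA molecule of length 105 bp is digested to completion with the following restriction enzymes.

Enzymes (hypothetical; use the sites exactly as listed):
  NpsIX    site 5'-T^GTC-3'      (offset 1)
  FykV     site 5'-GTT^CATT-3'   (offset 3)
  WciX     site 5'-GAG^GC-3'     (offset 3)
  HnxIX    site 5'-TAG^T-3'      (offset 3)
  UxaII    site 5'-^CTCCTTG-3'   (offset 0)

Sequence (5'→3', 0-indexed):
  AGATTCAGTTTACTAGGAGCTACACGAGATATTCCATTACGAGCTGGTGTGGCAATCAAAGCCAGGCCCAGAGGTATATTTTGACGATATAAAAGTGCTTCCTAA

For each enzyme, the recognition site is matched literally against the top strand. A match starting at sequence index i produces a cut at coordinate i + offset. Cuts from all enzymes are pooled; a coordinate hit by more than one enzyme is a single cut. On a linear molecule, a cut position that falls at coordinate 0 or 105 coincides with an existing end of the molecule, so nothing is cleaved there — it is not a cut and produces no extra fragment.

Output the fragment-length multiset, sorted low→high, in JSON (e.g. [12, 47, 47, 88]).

[105]

Per-enzyme occurrences:
  NpsIX (TGTC, off=1): no sites
  FykV (GTTCATT, off=3): no sites
  WciX (GAGGC, off=3): no sites
  HnxIX (TAGT, off=3): no sites
  UxaII (CTCCTTG, off=0): no sites

Pooled cuts: ∅

Fragment lengths:
  no cuts → one linear fragment of 105 bp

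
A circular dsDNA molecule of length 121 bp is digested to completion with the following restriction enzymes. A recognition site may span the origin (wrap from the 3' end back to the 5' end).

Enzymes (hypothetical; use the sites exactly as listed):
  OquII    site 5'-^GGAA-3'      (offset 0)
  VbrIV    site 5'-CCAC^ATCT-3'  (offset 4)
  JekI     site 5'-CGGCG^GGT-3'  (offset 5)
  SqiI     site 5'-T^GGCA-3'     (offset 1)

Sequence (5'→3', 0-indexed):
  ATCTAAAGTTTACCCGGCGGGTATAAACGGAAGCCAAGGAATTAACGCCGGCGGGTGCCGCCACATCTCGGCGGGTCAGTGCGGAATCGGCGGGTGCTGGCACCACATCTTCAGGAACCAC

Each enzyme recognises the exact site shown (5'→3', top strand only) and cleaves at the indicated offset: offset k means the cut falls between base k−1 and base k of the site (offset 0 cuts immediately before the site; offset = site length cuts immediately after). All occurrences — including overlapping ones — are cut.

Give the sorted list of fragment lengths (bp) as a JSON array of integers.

[6,7,8,8,9,9,9,9,10,11,16,19]

Site scan:
  OquII GGAA/0: at [28, 37, 82, 113] ⇒ [28, 37, 82, 113]
  VbrIV CCACATCT/4: at [60, 102, 117] ⇒ [0, 64, 106]
  JekI CGGCGGGT/5: at [14, 48, 68, 87] ⇒ [19, 53, 73, 92]
  SqiI TGGCA/1: at [97] ⇒ [98]

Pooled cuts: [0, 19, 28, 37, 53, 64, 73, 82, 92, 98, 106, 113]

Fragments:
  0→19: 19 bp
  19→28: 9 bp
  28→37: 9 bp
  37→53: 16 bp
  53→64: 11 bp
  64→73: 9 bp
  73→82: 9 bp
  82→92: 10 bp
  92→98: 6 bp
  98→106: 8 bp
  106→113: 7 bp
  113→0 (wrap): 121-113+0 = 8 bp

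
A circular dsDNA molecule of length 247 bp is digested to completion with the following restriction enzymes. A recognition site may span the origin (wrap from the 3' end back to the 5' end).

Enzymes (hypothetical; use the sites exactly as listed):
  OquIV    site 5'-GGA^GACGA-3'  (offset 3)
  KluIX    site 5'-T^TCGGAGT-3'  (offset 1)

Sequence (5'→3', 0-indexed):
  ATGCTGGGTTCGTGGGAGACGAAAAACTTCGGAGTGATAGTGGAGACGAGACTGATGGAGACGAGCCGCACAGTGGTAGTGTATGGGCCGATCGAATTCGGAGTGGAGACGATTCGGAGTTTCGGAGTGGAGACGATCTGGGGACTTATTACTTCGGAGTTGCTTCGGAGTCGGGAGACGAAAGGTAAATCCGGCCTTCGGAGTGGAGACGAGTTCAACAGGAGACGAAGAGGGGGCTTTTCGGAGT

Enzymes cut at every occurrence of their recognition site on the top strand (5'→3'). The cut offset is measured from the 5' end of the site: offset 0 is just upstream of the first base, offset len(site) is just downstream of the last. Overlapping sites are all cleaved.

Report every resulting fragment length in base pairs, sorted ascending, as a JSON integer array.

[6,8,10,10,10,11,11,12,15,16,16,17,21,22,24,38]

Site scan:
  OquIV (GGAGACGA, off=3): starts [14, 41, 56, 104, 128, 173, 204, 220] → cuts [17, 44, 59, 107, 131, 176, 207, 223]
  KluIX (TTCGGAGT, off=1): starts [27, 96, 112, 120, 152, 163, 196, 239] → cuts [28, 97, 113, 121, 153, 164, 197, 240]

All cut coordinates (distinct, sorted): [17, 28, 44, 59, 97, 107, 113, 121, 131, 153, 164, 176, 197, 207, 223, 240]

Fragment lengths:
  17→28: 11 bp
  28→44: 16 bp
  44→59: 15 bp
  59→97: 38 bp
  97→107: 10 bp
  107→113: 6 bp
  113→121: 8 bp
  121→131: 10 bp
  131→153: 22 bp
  153→164: 11 bp
  164→176: 12 bp
  176→197: 21 bp
  197→207: 10 bp
  207→223: 16 bp
  223→240: 17 bp
  240→17 (wrap): 247-240+17 = 24 bp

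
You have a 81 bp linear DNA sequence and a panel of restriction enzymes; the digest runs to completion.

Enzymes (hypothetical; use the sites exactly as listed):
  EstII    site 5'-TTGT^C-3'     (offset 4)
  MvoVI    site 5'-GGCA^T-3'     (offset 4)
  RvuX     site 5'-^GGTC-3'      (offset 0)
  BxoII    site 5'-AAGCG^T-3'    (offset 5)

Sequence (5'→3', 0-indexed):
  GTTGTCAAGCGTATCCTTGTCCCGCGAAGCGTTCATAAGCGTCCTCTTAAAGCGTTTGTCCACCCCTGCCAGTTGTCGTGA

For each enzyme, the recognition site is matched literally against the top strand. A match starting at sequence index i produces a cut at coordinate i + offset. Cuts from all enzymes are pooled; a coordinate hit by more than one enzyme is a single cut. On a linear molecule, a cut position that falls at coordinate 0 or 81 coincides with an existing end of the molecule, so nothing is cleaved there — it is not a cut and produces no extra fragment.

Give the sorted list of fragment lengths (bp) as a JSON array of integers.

[5,5,5,6,9,10,11,13,17]

Per-enzyme occurrences:
  EstII (TTGTC, off=4): starts [1, 16, 55, 72] → cuts [5, 20, 59, 76]
  MvoVI (GGCAT, off=4): no sites
  RvuX (GGTC, off=0): no sites
  BxoII (AAGCGT, off=5): starts [6, 26, 36, 49] → cuts [11, 31, 41, 54]

Pooled cuts: [5, 11, 20, 31, 41, 54, 59, 76]

Fragment lengths:
  [0,5): 5 bp
  [5,11): 6 bp
  [11,20): 9 bp
  [20,31): 11 bp
  [31,41): 10 bp
  [41,54): 13 bp
  [54,59): 5 bp
  [59,76): 17 bp
  [76,81): 5 bp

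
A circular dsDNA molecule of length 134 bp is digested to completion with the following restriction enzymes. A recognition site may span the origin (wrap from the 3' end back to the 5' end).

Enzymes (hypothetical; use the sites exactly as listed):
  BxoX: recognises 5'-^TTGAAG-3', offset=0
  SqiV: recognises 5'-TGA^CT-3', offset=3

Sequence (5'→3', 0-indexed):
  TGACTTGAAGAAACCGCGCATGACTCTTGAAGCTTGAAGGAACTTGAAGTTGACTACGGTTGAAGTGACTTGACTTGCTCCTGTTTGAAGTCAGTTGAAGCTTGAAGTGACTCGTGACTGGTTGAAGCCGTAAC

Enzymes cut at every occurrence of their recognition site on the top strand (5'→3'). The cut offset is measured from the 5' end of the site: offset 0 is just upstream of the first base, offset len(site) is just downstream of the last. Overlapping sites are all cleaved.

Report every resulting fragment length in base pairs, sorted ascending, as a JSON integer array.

Site scan:
  BxoX (TTGAAG, off=0): starts [4, 26, 33, 43, 59, 84, 94, 101, 121] → cuts [4, 26, 33, 43, 59, 84, 94, 101, 121]
  SqiV (TGACT, off=3): starts [0, 20, 50, 65, 70, 107, 114] → cuts [3, 23, 53, 68, 73, 110, 117]

Pooled cuts: [3, 4, 23, 26, 33, 43, 53, 59, 68, 73, 84, 94, 101, 110, 117, 121]

Fragments:
  3→4: 1 bp
  4→23: 19 bp
  23→26: 3 bp
  26→33: 7 bp
  33→43: 10 bp
  43→53: 10 bp
  53→59: 6 bp
  59→68: 9 bp
  68→73: 5 bp
  73→84: 11 bp
  84→94: 10 bp
  94→101: 7 bp
  101→110: 9 bp
  110→117: 7 bp
  117→121: 4 bp
  121→3 (wrap): 134-121+3 = 16 bp

[1,3,4,5,6,7,7,7,9,9,10,10,10,11,16,19]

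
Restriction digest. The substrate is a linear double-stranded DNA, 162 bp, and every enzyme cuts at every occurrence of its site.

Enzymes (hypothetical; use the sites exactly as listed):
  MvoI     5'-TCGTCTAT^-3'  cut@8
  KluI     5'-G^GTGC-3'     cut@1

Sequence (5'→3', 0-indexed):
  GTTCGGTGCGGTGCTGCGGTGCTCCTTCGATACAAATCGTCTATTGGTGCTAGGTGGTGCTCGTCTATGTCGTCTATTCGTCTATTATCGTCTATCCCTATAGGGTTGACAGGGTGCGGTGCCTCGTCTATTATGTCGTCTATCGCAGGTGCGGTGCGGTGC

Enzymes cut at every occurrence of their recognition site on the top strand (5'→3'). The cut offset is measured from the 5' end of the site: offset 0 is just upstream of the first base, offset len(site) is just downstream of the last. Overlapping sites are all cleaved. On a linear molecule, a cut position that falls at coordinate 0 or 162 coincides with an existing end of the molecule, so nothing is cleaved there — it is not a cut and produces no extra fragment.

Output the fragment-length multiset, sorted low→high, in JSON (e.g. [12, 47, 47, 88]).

[2,4,5,5,5,5,5,5,8,8,9,10,10,12,12,13,18,26]

Site scan:
  MvoI TCGTCTAT/8: at [36, 60, 69, 77, 87, 123, 135] ⇒ [44, 68, 77, 85, 95, 131, 143]
  KluI GGTGC/1: at [4, 9, 17, 45, 55, 112, 117, 147, 152, 157] ⇒ [5, 10, 18, 46, 56, 113, 118, 148, 153, 158]

Pooled cuts: [5, 10, 18, 44, 46, 56, 68, 77, 85, 95, 113, 118, 131, 143, 148, 153, 158]

Fragment lengths:
  [0,5): 5 bp
  [5,10): 5 bp
  [10,18): 8 bp
  [18,44): 26 bp
  [44,46): 2 bp
  [46,56): 10 bp
  [56,68): 12 bp
  [68,77): 9 bp
  [77,85): 8 bp
  [85,95): 10 bp
  [95,113): 18 bp
  [113,118): 5 bp
  [118,131): 13 bp
  [131,143): 12 bp
  [143,148): 5 bp
  [148,153): 5 bp
  [153,158): 5 bp
  [158,162): 4 bp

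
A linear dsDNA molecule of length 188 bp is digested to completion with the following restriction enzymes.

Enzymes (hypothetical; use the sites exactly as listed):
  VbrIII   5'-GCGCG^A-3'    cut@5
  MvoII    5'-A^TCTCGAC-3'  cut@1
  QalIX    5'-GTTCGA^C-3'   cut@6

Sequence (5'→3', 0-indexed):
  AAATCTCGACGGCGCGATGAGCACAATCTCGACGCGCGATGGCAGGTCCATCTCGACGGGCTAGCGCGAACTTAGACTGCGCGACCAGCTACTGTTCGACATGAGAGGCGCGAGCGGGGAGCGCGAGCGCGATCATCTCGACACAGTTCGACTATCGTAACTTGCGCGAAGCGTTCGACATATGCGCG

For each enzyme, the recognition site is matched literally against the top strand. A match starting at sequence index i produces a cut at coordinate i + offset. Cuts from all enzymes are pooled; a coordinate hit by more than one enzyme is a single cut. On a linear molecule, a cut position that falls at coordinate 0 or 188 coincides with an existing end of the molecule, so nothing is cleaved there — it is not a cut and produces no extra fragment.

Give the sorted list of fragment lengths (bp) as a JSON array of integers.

[3,4,6,10,10,10,12,12,13,13,13,15,16,16,17,18]

Per-enzyme occurrences:
  VbrIII GCGCGA/5: at [11, 33, 63, 78, 107, 120, 126, 163] ⇒ [16, 38, 68, 83, 112, 125, 131, 168]
  MvoII ATCTCGAC/1: at [2, 25, 49, 134] ⇒ [3, 26, 50, 135]
  QalIX GTTCGAC/6: at [93, 145, 172] ⇒ [99, 151, 178]

Pooled cuts: [3, 16, 26, 38, 50, 68, 83, 99, 112, 125, 131, 135, 151, 168, 178]

Fragment lengths:
  [0,3): 3 bp
  [3,16): 13 bp
  [16,26): 10 bp
  [26,38): 12 bp
  [38,50): 12 bp
  [50,68): 18 bp
  [68,83): 15 bp
  [83,99): 16 bp
  [99,112): 13 bp
  [112,125): 13 bp
  [125,131): 6 bp
  [131,135): 4 bp
  [135,151): 16 bp
  [151,168): 17 bp
  [168,178): 10 bp
  [178,188): 10 bp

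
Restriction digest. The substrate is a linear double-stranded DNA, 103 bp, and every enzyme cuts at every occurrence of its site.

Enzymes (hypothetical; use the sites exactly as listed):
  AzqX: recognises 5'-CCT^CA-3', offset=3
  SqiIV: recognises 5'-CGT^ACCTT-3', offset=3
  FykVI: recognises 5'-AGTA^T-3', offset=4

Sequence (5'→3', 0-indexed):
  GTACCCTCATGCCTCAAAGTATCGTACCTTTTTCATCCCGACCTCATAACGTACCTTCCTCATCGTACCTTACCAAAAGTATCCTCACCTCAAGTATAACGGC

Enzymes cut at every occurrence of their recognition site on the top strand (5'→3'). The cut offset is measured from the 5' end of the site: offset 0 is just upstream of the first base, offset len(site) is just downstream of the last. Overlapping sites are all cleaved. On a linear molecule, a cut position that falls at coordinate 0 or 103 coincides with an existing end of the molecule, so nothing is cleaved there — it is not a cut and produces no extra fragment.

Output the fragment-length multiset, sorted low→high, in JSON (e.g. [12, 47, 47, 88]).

[4,4,5,6,6,7,7,7,7,8,8,15,19]

Per-enzyme occurrences:
  AzqX (CCTCA, off=3): starts [4, 11, 41, 57, 82, 87] → cuts [7, 14, 44, 60, 85, 90]
  SqiIV (CGTACCTT, off=3): starts [22, 49, 63] → cuts [25, 52, 66]
  FykVI (AGTAT, off=4): starts [17, 77, 92] → cuts [21, 81, 96]

All cut coordinates (distinct, sorted): [7, 14, 21, 25, 44, 52, 60, 66, 81, 85, 90, 96]

Fragment lengths:
  [0,7): 7 bp
  [7,14): 7 bp
  [14,21): 7 bp
  [21,25): 4 bp
  [25,44): 19 bp
  [44,52): 8 bp
  [52,60): 8 bp
  [60,66): 6 bp
  [66,81): 15 bp
  [81,85): 4 bp
  [85,90): 5 bp
  [90,96): 6 bp
  [96,103): 7 bp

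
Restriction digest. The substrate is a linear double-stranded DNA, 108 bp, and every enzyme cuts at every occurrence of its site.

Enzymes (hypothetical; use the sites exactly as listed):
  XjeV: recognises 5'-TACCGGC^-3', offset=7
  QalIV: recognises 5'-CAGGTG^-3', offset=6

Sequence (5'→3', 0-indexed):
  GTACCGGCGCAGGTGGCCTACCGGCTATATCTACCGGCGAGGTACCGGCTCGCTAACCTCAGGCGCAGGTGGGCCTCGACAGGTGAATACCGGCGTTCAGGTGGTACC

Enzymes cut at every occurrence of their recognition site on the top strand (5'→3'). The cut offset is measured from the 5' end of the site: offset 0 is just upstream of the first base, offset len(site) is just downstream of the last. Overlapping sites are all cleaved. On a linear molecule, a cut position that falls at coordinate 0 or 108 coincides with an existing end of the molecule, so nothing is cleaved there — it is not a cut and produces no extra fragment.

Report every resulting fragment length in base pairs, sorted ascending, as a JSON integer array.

[5,7,8,9,9,10,11,13,14,22]

Scan for sites:
  XjeV (TACCGGC, off=7): starts [1, 18, 31, 42, 87] → cuts [8, 25, 38, 49, 94]
  QalIV (CAGGTG, off=6): starts [9, 65, 79, 97] → cuts [15, 71, 85, 103]

Pooled cuts: [8, 15, 25, 38, 49, 71, 85, 94, 103]

Fragment lengths:
  [0,8): 8 bp
  [8,15): 7 bp
  [15,25): 10 bp
  [25,38): 13 bp
  [38,49): 11 bp
  [49,71): 22 bp
  [71,85): 14 bp
  [85,94): 9 bp
  [94,103): 9 bp
  [103,108): 5 bp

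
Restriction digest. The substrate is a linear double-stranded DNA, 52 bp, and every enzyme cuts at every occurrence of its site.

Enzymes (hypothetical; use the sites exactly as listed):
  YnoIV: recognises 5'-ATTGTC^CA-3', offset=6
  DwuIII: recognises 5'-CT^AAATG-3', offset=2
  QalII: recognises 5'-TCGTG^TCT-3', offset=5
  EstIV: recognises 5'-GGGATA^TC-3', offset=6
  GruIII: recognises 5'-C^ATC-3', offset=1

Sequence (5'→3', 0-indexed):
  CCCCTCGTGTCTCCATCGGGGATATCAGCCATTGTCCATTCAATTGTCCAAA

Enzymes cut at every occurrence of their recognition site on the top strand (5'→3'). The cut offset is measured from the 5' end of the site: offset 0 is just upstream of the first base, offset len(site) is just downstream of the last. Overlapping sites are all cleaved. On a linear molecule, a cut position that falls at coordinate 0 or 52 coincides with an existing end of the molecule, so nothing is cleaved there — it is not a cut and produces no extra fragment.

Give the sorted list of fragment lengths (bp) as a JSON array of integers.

[4,5,9,10,12,12]

Site scan:
  YnoIV (ATTGTCCA, off=6): starts [30, 42] → cuts [36, 48]
  DwuIII (CTAAATG, off=2): no sites
  QalII (TCGTGTCT, off=5): starts [4] → cuts [9]
  EstIV (GGGATATC, off=6): starts [18] → cuts [24]
  GruIII (CATC, off=1): starts [13] → cuts [14]

All cut coordinates (distinct, sorted): [9, 14, 24, 36, 48]

Fragment lengths:
  [0,9): 9 bp
  [9,14): 5 bp
  [14,24): 10 bp
  [24,36): 12 bp
  [36,48): 12 bp
  [48,52): 4 bp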